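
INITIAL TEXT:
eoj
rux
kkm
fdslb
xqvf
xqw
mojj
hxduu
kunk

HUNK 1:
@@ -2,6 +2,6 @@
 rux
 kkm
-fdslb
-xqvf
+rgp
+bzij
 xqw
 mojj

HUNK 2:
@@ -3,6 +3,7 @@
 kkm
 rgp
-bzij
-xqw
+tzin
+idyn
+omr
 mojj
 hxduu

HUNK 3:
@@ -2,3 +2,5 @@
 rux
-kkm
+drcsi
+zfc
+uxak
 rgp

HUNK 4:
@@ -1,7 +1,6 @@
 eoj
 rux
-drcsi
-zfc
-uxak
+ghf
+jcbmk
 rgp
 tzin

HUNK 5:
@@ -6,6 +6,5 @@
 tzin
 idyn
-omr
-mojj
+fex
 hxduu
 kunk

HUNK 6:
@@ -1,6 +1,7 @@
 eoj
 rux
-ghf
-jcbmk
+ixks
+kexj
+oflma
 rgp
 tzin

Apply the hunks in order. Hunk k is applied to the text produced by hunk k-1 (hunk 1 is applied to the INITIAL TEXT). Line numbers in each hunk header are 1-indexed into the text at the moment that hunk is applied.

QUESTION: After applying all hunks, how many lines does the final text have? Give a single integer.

Answer: 11

Derivation:
Hunk 1: at line 2 remove [fdslb,xqvf] add [rgp,bzij] -> 9 lines: eoj rux kkm rgp bzij xqw mojj hxduu kunk
Hunk 2: at line 3 remove [bzij,xqw] add [tzin,idyn,omr] -> 10 lines: eoj rux kkm rgp tzin idyn omr mojj hxduu kunk
Hunk 3: at line 2 remove [kkm] add [drcsi,zfc,uxak] -> 12 lines: eoj rux drcsi zfc uxak rgp tzin idyn omr mojj hxduu kunk
Hunk 4: at line 1 remove [drcsi,zfc,uxak] add [ghf,jcbmk] -> 11 lines: eoj rux ghf jcbmk rgp tzin idyn omr mojj hxduu kunk
Hunk 5: at line 6 remove [omr,mojj] add [fex] -> 10 lines: eoj rux ghf jcbmk rgp tzin idyn fex hxduu kunk
Hunk 6: at line 1 remove [ghf,jcbmk] add [ixks,kexj,oflma] -> 11 lines: eoj rux ixks kexj oflma rgp tzin idyn fex hxduu kunk
Final line count: 11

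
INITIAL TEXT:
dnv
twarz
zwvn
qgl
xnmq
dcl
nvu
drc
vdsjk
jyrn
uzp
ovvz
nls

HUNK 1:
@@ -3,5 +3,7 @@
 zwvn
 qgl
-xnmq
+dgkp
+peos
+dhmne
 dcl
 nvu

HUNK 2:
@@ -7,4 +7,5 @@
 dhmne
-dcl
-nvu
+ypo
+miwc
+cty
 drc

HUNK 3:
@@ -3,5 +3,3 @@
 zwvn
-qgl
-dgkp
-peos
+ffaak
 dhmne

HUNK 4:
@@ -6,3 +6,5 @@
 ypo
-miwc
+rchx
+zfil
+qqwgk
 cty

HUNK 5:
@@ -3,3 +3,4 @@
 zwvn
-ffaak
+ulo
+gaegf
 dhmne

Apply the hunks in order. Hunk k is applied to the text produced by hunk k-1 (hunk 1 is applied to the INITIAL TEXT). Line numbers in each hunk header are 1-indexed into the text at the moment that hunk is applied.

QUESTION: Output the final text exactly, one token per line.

Hunk 1: at line 3 remove [xnmq] add [dgkp,peos,dhmne] -> 15 lines: dnv twarz zwvn qgl dgkp peos dhmne dcl nvu drc vdsjk jyrn uzp ovvz nls
Hunk 2: at line 7 remove [dcl,nvu] add [ypo,miwc,cty] -> 16 lines: dnv twarz zwvn qgl dgkp peos dhmne ypo miwc cty drc vdsjk jyrn uzp ovvz nls
Hunk 3: at line 3 remove [qgl,dgkp,peos] add [ffaak] -> 14 lines: dnv twarz zwvn ffaak dhmne ypo miwc cty drc vdsjk jyrn uzp ovvz nls
Hunk 4: at line 6 remove [miwc] add [rchx,zfil,qqwgk] -> 16 lines: dnv twarz zwvn ffaak dhmne ypo rchx zfil qqwgk cty drc vdsjk jyrn uzp ovvz nls
Hunk 5: at line 3 remove [ffaak] add [ulo,gaegf] -> 17 lines: dnv twarz zwvn ulo gaegf dhmne ypo rchx zfil qqwgk cty drc vdsjk jyrn uzp ovvz nls

Answer: dnv
twarz
zwvn
ulo
gaegf
dhmne
ypo
rchx
zfil
qqwgk
cty
drc
vdsjk
jyrn
uzp
ovvz
nls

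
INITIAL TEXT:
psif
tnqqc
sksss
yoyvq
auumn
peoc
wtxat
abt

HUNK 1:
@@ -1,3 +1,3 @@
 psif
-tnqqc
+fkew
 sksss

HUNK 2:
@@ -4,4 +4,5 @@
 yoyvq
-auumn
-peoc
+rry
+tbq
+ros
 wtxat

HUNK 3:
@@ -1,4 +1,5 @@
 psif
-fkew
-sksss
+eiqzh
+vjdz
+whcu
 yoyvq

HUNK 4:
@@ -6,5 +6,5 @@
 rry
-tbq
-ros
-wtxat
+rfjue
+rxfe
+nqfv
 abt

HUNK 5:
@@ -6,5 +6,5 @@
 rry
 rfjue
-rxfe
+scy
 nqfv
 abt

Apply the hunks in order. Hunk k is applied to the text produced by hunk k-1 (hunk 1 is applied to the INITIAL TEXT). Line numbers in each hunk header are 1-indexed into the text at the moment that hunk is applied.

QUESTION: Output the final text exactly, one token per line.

Hunk 1: at line 1 remove [tnqqc] add [fkew] -> 8 lines: psif fkew sksss yoyvq auumn peoc wtxat abt
Hunk 2: at line 4 remove [auumn,peoc] add [rry,tbq,ros] -> 9 lines: psif fkew sksss yoyvq rry tbq ros wtxat abt
Hunk 3: at line 1 remove [fkew,sksss] add [eiqzh,vjdz,whcu] -> 10 lines: psif eiqzh vjdz whcu yoyvq rry tbq ros wtxat abt
Hunk 4: at line 6 remove [tbq,ros,wtxat] add [rfjue,rxfe,nqfv] -> 10 lines: psif eiqzh vjdz whcu yoyvq rry rfjue rxfe nqfv abt
Hunk 5: at line 6 remove [rxfe] add [scy] -> 10 lines: psif eiqzh vjdz whcu yoyvq rry rfjue scy nqfv abt

Answer: psif
eiqzh
vjdz
whcu
yoyvq
rry
rfjue
scy
nqfv
abt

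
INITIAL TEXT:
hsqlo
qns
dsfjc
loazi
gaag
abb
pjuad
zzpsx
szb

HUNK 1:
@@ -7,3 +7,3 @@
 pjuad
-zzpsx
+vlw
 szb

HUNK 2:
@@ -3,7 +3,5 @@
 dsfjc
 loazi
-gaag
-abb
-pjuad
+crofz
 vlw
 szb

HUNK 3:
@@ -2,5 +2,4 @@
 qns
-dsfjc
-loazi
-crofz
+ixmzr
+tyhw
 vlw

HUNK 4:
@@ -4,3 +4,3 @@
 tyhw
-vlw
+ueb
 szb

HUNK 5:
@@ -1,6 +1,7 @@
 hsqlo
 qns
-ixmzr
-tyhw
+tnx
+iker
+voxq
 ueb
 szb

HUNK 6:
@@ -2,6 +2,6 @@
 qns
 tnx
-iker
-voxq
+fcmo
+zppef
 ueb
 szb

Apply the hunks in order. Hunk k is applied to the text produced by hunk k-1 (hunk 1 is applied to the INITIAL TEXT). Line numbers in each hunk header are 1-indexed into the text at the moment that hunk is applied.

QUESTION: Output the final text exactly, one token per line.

Hunk 1: at line 7 remove [zzpsx] add [vlw] -> 9 lines: hsqlo qns dsfjc loazi gaag abb pjuad vlw szb
Hunk 2: at line 3 remove [gaag,abb,pjuad] add [crofz] -> 7 lines: hsqlo qns dsfjc loazi crofz vlw szb
Hunk 3: at line 2 remove [dsfjc,loazi,crofz] add [ixmzr,tyhw] -> 6 lines: hsqlo qns ixmzr tyhw vlw szb
Hunk 4: at line 4 remove [vlw] add [ueb] -> 6 lines: hsqlo qns ixmzr tyhw ueb szb
Hunk 5: at line 1 remove [ixmzr,tyhw] add [tnx,iker,voxq] -> 7 lines: hsqlo qns tnx iker voxq ueb szb
Hunk 6: at line 2 remove [iker,voxq] add [fcmo,zppef] -> 7 lines: hsqlo qns tnx fcmo zppef ueb szb

Answer: hsqlo
qns
tnx
fcmo
zppef
ueb
szb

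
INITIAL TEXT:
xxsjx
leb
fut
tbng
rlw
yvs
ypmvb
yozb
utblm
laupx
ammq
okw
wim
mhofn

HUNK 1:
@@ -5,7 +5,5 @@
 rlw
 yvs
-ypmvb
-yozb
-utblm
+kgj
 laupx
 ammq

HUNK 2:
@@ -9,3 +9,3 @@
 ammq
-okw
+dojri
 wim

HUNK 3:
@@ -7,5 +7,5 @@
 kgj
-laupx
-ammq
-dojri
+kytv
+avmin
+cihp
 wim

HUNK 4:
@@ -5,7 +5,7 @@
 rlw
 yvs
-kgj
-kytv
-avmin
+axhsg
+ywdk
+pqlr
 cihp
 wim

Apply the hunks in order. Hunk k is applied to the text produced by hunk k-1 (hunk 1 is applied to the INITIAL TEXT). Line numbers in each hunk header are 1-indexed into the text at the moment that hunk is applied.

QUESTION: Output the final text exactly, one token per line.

Answer: xxsjx
leb
fut
tbng
rlw
yvs
axhsg
ywdk
pqlr
cihp
wim
mhofn

Derivation:
Hunk 1: at line 5 remove [ypmvb,yozb,utblm] add [kgj] -> 12 lines: xxsjx leb fut tbng rlw yvs kgj laupx ammq okw wim mhofn
Hunk 2: at line 9 remove [okw] add [dojri] -> 12 lines: xxsjx leb fut tbng rlw yvs kgj laupx ammq dojri wim mhofn
Hunk 3: at line 7 remove [laupx,ammq,dojri] add [kytv,avmin,cihp] -> 12 lines: xxsjx leb fut tbng rlw yvs kgj kytv avmin cihp wim mhofn
Hunk 4: at line 5 remove [kgj,kytv,avmin] add [axhsg,ywdk,pqlr] -> 12 lines: xxsjx leb fut tbng rlw yvs axhsg ywdk pqlr cihp wim mhofn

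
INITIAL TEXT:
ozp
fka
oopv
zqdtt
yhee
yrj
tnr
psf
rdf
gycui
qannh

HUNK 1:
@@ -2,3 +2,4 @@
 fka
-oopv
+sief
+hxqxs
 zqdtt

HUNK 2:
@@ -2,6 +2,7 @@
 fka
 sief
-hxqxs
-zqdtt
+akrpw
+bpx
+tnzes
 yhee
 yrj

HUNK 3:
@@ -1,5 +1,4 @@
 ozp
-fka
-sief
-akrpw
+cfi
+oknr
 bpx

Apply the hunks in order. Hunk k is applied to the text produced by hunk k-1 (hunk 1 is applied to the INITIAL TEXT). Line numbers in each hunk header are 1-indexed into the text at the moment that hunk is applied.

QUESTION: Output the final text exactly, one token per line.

Answer: ozp
cfi
oknr
bpx
tnzes
yhee
yrj
tnr
psf
rdf
gycui
qannh

Derivation:
Hunk 1: at line 2 remove [oopv] add [sief,hxqxs] -> 12 lines: ozp fka sief hxqxs zqdtt yhee yrj tnr psf rdf gycui qannh
Hunk 2: at line 2 remove [hxqxs,zqdtt] add [akrpw,bpx,tnzes] -> 13 lines: ozp fka sief akrpw bpx tnzes yhee yrj tnr psf rdf gycui qannh
Hunk 3: at line 1 remove [fka,sief,akrpw] add [cfi,oknr] -> 12 lines: ozp cfi oknr bpx tnzes yhee yrj tnr psf rdf gycui qannh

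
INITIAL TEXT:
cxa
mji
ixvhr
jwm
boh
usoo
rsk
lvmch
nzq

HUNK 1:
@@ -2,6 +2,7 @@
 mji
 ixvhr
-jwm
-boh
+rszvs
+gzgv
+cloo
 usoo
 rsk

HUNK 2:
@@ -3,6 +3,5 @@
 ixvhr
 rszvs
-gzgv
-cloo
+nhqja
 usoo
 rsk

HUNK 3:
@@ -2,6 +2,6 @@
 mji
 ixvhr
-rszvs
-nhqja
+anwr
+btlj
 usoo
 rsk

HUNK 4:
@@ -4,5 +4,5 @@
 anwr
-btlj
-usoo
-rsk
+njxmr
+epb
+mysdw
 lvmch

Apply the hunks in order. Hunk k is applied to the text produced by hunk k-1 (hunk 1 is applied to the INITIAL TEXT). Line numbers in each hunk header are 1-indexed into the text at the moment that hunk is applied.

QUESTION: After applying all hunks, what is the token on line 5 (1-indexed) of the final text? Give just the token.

Answer: njxmr

Derivation:
Hunk 1: at line 2 remove [jwm,boh] add [rszvs,gzgv,cloo] -> 10 lines: cxa mji ixvhr rszvs gzgv cloo usoo rsk lvmch nzq
Hunk 2: at line 3 remove [gzgv,cloo] add [nhqja] -> 9 lines: cxa mji ixvhr rszvs nhqja usoo rsk lvmch nzq
Hunk 3: at line 2 remove [rszvs,nhqja] add [anwr,btlj] -> 9 lines: cxa mji ixvhr anwr btlj usoo rsk lvmch nzq
Hunk 4: at line 4 remove [btlj,usoo,rsk] add [njxmr,epb,mysdw] -> 9 lines: cxa mji ixvhr anwr njxmr epb mysdw lvmch nzq
Final line 5: njxmr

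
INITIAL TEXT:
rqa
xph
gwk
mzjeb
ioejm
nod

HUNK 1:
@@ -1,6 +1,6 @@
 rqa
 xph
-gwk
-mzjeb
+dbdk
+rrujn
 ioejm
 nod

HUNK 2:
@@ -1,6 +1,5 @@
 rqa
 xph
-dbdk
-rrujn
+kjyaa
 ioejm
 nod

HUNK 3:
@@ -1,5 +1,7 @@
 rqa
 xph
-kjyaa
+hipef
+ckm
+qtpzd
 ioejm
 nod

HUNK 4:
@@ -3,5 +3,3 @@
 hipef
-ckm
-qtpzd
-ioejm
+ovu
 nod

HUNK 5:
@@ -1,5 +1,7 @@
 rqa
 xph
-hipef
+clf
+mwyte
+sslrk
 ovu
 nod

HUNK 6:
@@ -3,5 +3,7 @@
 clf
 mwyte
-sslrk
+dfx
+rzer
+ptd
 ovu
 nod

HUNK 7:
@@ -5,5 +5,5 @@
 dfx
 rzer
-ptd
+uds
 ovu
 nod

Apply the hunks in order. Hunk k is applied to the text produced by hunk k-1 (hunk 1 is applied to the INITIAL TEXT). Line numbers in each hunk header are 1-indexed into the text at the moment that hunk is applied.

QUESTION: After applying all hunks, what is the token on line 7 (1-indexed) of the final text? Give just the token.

Answer: uds

Derivation:
Hunk 1: at line 1 remove [gwk,mzjeb] add [dbdk,rrujn] -> 6 lines: rqa xph dbdk rrujn ioejm nod
Hunk 2: at line 1 remove [dbdk,rrujn] add [kjyaa] -> 5 lines: rqa xph kjyaa ioejm nod
Hunk 3: at line 1 remove [kjyaa] add [hipef,ckm,qtpzd] -> 7 lines: rqa xph hipef ckm qtpzd ioejm nod
Hunk 4: at line 3 remove [ckm,qtpzd,ioejm] add [ovu] -> 5 lines: rqa xph hipef ovu nod
Hunk 5: at line 1 remove [hipef] add [clf,mwyte,sslrk] -> 7 lines: rqa xph clf mwyte sslrk ovu nod
Hunk 6: at line 3 remove [sslrk] add [dfx,rzer,ptd] -> 9 lines: rqa xph clf mwyte dfx rzer ptd ovu nod
Hunk 7: at line 5 remove [ptd] add [uds] -> 9 lines: rqa xph clf mwyte dfx rzer uds ovu nod
Final line 7: uds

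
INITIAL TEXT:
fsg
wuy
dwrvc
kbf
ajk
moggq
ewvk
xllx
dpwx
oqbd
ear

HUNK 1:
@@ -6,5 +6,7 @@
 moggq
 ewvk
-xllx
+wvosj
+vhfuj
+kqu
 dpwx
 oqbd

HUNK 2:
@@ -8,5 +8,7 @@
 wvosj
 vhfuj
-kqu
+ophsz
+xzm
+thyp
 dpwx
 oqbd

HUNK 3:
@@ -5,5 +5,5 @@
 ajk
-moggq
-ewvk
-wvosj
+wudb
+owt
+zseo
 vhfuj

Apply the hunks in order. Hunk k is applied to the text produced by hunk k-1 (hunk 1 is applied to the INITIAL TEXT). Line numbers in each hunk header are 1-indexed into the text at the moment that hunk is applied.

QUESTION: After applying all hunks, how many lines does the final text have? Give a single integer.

Hunk 1: at line 6 remove [xllx] add [wvosj,vhfuj,kqu] -> 13 lines: fsg wuy dwrvc kbf ajk moggq ewvk wvosj vhfuj kqu dpwx oqbd ear
Hunk 2: at line 8 remove [kqu] add [ophsz,xzm,thyp] -> 15 lines: fsg wuy dwrvc kbf ajk moggq ewvk wvosj vhfuj ophsz xzm thyp dpwx oqbd ear
Hunk 3: at line 5 remove [moggq,ewvk,wvosj] add [wudb,owt,zseo] -> 15 lines: fsg wuy dwrvc kbf ajk wudb owt zseo vhfuj ophsz xzm thyp dpwx oqbd ear
Final line count: 15

Answer: 15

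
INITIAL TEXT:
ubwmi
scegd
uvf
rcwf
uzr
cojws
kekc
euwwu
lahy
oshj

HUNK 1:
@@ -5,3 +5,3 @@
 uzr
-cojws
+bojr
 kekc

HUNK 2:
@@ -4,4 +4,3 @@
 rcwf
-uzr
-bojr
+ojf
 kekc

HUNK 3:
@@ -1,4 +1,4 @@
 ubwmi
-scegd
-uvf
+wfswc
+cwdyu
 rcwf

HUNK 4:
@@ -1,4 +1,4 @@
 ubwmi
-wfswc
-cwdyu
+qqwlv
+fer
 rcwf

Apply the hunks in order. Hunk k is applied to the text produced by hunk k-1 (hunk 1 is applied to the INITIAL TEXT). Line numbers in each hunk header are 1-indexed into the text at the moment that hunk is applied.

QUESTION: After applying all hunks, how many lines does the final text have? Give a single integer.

Answer: 9

Derivation:
Hunk 1: at line 5 remove [cojws] add [bojr] -> 10 lines: ubwmi scegd uvf rcwf uzr bojr kekc euwwu lahy oshj
Hunk 2: at line 4 remove [uzr,bojr] add [ojf] -> 9 lines: ubwmi scegd uvf rcwf ojf kekc euwwu lahy oshj
Hunk 3: at line 1 remove [scegd,uvf] add [wfswc,cwdyu] -> 9 lines: ubwmi wfswc cwdyu rcwf ojf kekc euwwu lahy oshj
Hunk 4: at line 1 remove [wfswc,cwdyu] add [qqwlv,fer] -> 9 lines: ubwmi qqwlv fer rcwf ojf kekc euwwu lahy oshj
Final line count: 9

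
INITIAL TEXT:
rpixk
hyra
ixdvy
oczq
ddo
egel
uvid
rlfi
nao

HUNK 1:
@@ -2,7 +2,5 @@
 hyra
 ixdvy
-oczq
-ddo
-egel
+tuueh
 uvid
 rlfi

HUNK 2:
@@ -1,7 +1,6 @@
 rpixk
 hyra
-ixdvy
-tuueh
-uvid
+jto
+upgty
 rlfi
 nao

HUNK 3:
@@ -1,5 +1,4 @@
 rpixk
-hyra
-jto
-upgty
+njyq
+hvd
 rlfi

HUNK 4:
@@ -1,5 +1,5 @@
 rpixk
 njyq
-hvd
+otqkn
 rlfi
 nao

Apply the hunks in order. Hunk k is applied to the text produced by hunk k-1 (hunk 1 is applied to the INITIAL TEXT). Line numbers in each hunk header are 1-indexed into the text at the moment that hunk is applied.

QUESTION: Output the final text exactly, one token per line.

Hunk 1: at line 2 remove [oczq,ddo,egel] add [tuueh] -> 7 lines: rpixk hyra ixdvy tuueh uvid rlfi nao
Hunk 2: at line 1 remove [ixdvy,tuueh,uvid] add [jto,upgty] -> 6 lines: rpixk hyra jto upgty rlfi nao
Hunk 3: at line 1 remove [hyra,jto,upgty] add [njyq,hvd] -> 5 lines: rpixk njyq hvd rlfi nao
Hunk 4: at line 1 remove [hvd] add [otqkn] -> 5 lines: rpixk njyq otqkn rlfi nao

Answer: rpixk
njyq
otqkn
rlfi
nao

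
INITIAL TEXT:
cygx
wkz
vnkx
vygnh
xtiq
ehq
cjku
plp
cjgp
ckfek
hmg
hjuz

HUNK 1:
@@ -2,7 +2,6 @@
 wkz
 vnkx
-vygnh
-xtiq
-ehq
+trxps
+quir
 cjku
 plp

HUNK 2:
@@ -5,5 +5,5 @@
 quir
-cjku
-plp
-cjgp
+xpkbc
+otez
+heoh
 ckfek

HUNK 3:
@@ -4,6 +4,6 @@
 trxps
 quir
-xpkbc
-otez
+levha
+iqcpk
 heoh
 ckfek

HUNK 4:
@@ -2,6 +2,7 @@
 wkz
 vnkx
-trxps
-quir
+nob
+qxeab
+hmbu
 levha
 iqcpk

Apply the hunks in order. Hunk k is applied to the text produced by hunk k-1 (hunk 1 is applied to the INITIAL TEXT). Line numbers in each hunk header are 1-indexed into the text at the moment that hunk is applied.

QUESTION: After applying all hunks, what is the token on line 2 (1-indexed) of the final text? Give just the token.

Hunk 1: at line 2 remove [vygnh,xtiq,ehq] add [trxps,quir] -> 11 lines: cygx wkz vnkx trxps quir cjku plp cjgp ckfek hmg hjuz
Hunk 2: at line 5 remove [cjku,plp,cjgp] add [xpkbc,otez,heoh] -> 11 lines: cygx wkz vnkx trxps quir xpkbc otez heoh ckfek hmg hjuz
Hunk 3: at line 4 remove [xpkbc,otez] add [levha,iqcpk] -> 11 lines: cygx wkz vnkx trxps quir levha iqcpk heoh ckfek hmg hjuz
Hunk 4: at line 2 remove [trxps,quir] add [nob,qxeab,hmbu] -> 12 lines: cygx wkz vnkx nob qxeab hmbu levha iqcpk heoh ckfek hmg hjuz
Final line 2: wkz

Answer: wkz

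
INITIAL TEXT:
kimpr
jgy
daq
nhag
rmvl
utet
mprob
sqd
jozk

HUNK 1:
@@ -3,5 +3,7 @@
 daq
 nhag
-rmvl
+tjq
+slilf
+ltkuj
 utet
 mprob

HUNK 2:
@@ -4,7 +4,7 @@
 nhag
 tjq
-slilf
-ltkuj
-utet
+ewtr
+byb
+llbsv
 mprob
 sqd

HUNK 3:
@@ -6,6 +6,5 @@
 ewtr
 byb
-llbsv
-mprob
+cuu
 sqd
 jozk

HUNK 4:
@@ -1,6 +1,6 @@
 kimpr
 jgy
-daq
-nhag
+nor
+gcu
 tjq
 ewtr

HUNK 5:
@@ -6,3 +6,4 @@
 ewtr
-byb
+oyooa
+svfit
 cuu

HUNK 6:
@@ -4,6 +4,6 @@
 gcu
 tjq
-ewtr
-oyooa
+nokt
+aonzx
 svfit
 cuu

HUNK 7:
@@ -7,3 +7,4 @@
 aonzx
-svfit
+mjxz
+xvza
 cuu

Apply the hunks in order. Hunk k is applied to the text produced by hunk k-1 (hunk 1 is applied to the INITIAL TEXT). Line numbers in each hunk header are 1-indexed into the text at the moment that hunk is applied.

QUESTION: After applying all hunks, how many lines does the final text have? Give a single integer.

Hunk 1: at line 3 remove [rmvl] add [tjq,slilf,ltkuj] -> 11 lines: kimpr jgy daq nhag tjq slilf ltkuj utet mprob sqd jozk
Hunk 2: at line 4 remove [slilf,ltkuj,utet] add [ewtr,byb,llbsv] -> 11 lines: kimpr jgy daq nhag tjq ewtr byb llbsv mprob sqd jozk
Hunk 3: at line 6 remove [llbsv,mprob] add [cuu] -> 10 lines: kimpr jgy daq nhag tjq ewtr byb cuu sqd jozk
Hunk 4: at line 1 remove [daq,nhag] add [nor,gcu] -> 10 lines: kimpr jgy nor gcu tjq ewtr byb cuu sqd jozk
Hunk 5: at line 6 remove [byb] add [oyooa,svfit] -> 11 lines: kimpr jgy nor gcu tjq ewtr oyooa svfit cuu sqd jozk
Hunk 6: at line 4 remove [ewtr,oyooa] add [nokt,aonzx] -> 11 lines: kimpr jgy nor gcu tjq nokt aonzx svfit cuu sqd jozk
Hunk 7: at line 7 remove [svfit] add [mjxz,xvza] -> 12 lines: kimpr jgy nor gcu tjq nokt aonzx mjxz xvza cuu sqd jozk
Final line count: 12

Answer: 12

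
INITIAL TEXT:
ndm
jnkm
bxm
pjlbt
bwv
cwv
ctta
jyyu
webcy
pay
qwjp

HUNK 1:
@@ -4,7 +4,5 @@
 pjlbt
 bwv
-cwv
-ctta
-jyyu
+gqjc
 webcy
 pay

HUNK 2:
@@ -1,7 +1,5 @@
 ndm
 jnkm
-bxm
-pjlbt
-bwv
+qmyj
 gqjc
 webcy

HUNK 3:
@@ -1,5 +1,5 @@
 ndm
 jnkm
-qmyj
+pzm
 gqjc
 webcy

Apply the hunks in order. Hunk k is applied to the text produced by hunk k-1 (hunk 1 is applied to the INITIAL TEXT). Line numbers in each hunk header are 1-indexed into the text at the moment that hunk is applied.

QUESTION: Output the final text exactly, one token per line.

Hunk 1: at line 4 remove [cwv,ctta,jyyu] add [gqjc] -> 9 lines: ndm jnkm bxm pjlbt bwv gqjc webcy pay qwjp
Hunk 2: at line 1 remove [bxm,pjlbt,bwv] add [qmyj] -> 7 lines: ndm jnkm qmyj gqjc webcy pay qwjp
Hunk 3: at line 1 remove [qmyj] add [pzm] -> 7 lines: ndm jnkm pzm gqjc webcy pay qwjp

Answer: ndm
jnkm
pzm
gqjc
webcy
pay
qwjp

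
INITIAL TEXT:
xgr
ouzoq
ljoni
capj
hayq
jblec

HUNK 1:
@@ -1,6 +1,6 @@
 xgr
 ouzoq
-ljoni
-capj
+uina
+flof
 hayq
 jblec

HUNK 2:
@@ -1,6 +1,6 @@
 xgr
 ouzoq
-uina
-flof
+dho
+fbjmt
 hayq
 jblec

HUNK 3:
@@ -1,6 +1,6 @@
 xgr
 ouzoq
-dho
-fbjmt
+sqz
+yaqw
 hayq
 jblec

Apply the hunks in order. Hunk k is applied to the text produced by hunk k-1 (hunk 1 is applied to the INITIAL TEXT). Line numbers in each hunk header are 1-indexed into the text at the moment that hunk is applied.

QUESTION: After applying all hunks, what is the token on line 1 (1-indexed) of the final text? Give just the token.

Hunk 1: at line 1 remove [ljoni,capj] add [uina,flof] -> 6 lines: xgr ouzoq uina flof hayq jblec
Hunk 2: at line 1 remove [uina,flof] add [dho,fbjmt] -> 6 lines: xgr ouzoq dho fbjmt hayq jblec
Hunk 3: at line 1 remove [dho,fbjmt] add [sqz,yaqw] -> 6 lines: xgr ouzoq sqz yaqw hayq jblec
Final line 1: xgr

Answer: xgr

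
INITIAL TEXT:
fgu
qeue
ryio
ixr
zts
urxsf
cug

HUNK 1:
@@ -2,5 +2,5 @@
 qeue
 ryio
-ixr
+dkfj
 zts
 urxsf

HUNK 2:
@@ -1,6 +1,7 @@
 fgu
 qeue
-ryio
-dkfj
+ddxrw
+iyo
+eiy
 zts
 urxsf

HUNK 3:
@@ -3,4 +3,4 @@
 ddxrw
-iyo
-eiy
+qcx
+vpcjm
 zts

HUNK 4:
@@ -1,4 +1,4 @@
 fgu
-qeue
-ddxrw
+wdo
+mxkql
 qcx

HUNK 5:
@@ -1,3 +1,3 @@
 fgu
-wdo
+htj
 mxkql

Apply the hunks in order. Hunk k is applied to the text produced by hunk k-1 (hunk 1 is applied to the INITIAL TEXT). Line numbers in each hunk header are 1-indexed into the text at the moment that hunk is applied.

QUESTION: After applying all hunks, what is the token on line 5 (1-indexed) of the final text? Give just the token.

Hunk 1: at line 2 remove [ixr] add [dkfj] -> 7 lines: fgu qeue ryio dkfj zts urxsf cug
Hunk 2: at line 1 remove [ryio,dkfj] add [ddxrw,iyo,eiy] -> 8 lines: fgu qeue ddxrw iyo eiy zts urxsf cug
Hunk 3: at line 3 remove [iyo,eiy] add [qcx,vpcjm] -> 8 lines: fgu qeue ddxrw qcx vpcjm zts urxsf cug
Hunk 4: at line 1 remove [qeue,ddxrw] add [wdo,mxkql] -> 8 lines: fgu wdo mxkql qcx vpcjm zts urxsf cug
Hunk 5: at line 1 remove [wdo] add [htj] -> 8 lines: fgu htj mxkql qcx vpcjm zts urxsf cug
Final line 5: vpcjm

Answer: vpcjm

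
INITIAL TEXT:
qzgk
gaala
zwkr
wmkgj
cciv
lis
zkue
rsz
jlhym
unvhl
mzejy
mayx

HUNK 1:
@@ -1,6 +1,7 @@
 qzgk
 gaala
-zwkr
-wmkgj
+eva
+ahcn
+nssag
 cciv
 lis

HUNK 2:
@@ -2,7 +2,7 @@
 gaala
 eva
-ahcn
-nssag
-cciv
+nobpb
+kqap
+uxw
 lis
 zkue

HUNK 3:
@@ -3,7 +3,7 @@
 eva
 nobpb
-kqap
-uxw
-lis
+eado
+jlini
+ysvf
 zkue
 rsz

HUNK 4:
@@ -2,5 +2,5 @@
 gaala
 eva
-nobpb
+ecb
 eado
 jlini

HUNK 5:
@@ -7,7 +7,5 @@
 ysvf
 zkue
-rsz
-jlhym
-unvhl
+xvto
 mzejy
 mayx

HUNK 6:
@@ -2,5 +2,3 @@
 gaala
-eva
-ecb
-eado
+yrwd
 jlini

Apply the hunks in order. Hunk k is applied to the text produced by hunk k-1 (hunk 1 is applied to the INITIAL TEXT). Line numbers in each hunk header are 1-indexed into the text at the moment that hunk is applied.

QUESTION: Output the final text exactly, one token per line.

Hunk 1: at line 1 remove [zwkr,wmkgj] add [eva,ahcn,nssag] -> 13 lines: qzgk gaala eva ahcn nssag cciv lis zkue rsz jlhym unvhl mzejy mayx
Hunk 2: at line 2 remove [ahcn,nssag,cciv] add [nobpb,kqap,uxw] -> 13 lines: qzgk gaala eva nobpb kqap uxw lis zkue rsz jlhym unvhl mzejy mayx
Hunk 3: at line 3 remove [kqap,uxw,lis] add [eado,jlini,ysvf] -> 13 lines: qzgk gaala eva nobpb eado jlini ysvf zkue rsz jlhym unvhl mzejy mayx
Hunk 4: at line 2 remove [nobpb] add [ecb] -> 13 lines: qzgk gaala eva ecb eado jlini ysvf zkue rsz jlhym unvhl mzejy mayx
Hunk 5: at line 7 remove [rsz,jlhym,unvhl] add [xvto] -> 11 lines: qzgk gaala eva ecb eado jlini ysvf zkue xvto mzejy mayx
Hunk 6: at line 2 remove [eva,ecb,eado] add [yrwd] -> 9 lines: qzgk gaala yrwd jlini ysvf zkue xvto mzejy mayx

Answer: qzgk
gaala
yrwd
jlini
ysvf
zkue
xvto
mzejy
mayx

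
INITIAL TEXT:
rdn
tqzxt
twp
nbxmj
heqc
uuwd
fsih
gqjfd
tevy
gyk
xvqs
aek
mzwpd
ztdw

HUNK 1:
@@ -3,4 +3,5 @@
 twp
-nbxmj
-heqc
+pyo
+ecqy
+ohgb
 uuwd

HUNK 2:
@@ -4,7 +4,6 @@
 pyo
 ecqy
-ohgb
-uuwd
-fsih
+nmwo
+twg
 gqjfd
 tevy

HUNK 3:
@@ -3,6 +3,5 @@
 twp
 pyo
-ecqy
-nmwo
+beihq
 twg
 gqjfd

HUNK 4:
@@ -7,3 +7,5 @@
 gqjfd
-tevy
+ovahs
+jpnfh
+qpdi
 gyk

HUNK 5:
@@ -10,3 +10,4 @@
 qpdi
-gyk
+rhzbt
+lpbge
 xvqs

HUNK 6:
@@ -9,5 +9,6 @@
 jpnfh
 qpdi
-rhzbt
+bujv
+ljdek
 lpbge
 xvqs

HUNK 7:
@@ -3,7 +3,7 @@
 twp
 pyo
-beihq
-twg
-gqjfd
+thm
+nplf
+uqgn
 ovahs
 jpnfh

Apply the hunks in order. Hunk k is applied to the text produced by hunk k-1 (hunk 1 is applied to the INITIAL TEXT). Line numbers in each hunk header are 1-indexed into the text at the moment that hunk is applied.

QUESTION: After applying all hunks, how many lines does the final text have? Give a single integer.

Answer: 17

Derivation:
Hunk 1: at line 3 remove [nbxmj,heqc] add [pyo,ecqy,ohgb] -> 15 lines: rdn tqzxt twp pyo ecqy ohgb uuwd fsih gqjfd tevy gyk xvqs aek mzwpd ztdw
Hunk 2: at line 4 remove [ohgb,uuwd,fsih] add [nmwo,twg] -> 14 lines: rdn tqzxt twp pyo ecqy nmwo twg gqjfd tevy gyk xvqs aek mzwpd ztdw
Hunk 3: at line 3 remove [ecqy,nmwo] add [beihq] -> 13 lines: rdn tqzxt twp pyo beihq twg gqjfd tevy gyk xvqs aek mzwpd ztdw
Hunk 4: at line 7 remove [tevy] add [ovahs,jpnfh,qpdi] -> 15 lines: rdn tqzxt twp pyo beihq twg gqjfd ovahs jpnfh qpdi gyk xvqs aek mzwpd ztdw
Hunk 5: at line 10 remove [gyk] add [rhzbt,lpbge] -> 16 lines: rdn tqzxt twp pyo beihq twg gqjfd ovahs jpnfh qpdi rhzbt lpbge xvqs aek mzwpd ztdw
Hunk 6: at line 9 remove [rhzbt] add [bujv,ljdek] -> 17 lines: rdn tqzxt twp pyo beihq twg gqjfd ovahs jpnfh qpdi bujv ljdek lpbge xvqs aek mzwpd ztdw
Hunk 7: at line 3 remove [beihq,twg,gqjfd] add [thm,nplf,uqgn] -> 17 lines: rdn tqzxt twp pyo thm nplf uqgn ovahs jpnfh qpdi bujv ljdek lpbge xvqs aek mzwpd ztdw
Final line count: 17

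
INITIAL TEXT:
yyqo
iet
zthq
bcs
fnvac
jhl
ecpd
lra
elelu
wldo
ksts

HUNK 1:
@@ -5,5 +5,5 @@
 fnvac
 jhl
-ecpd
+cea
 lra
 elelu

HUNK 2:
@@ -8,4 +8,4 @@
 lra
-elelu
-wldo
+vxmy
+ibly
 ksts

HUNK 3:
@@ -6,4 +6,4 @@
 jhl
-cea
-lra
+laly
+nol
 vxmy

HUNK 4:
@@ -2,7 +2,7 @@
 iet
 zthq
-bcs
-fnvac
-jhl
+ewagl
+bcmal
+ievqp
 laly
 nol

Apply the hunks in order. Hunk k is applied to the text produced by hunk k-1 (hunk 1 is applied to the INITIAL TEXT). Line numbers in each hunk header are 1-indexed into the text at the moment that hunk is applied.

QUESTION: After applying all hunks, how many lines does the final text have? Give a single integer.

Hunk 1: at line 5 remove [ecpd] add [cea] -> 11 lines: yyqo iet zthq bcs fnvac jhl cea lra elelu wldo ksts
Hunk 2: at line 8 remove [elelu,wldo] add [vxmy,ibly] -> 11 lines: yyqo iet zthq bcs fnvac jhl cea lra vxmy ibly ksts
Hunk 3: at line 6 remove [cea,lra] add [laly,nol] -> 11 lines: yyqo iet zthq bcs fnvac jhl laly nol vxmy ibly ksts
Hunk 4: at line 2 remove [bcs,fnvac,jhl] add [ewagl,bcmal,ievqp] -> 11 lines: yyqo iet zthq ewagl bcmal ievqp laly nol vxmy ibly ksts
Final line count: 11

Answer: 11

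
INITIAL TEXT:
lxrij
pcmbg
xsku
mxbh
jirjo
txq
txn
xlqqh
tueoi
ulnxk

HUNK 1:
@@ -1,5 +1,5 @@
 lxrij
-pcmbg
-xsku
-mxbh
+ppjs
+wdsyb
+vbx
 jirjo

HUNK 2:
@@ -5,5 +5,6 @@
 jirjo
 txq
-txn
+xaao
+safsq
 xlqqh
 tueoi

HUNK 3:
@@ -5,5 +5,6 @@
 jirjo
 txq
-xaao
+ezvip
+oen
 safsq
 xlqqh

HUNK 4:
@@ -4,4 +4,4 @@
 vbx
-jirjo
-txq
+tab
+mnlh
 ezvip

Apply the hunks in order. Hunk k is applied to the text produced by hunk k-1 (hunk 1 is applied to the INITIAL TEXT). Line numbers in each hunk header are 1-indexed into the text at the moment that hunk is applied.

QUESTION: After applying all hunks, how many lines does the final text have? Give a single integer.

Hunk 1: at line 1 remove [pcmbg,xsku,mxbh] add [ppjs,wdsyb,vbx] -> 10 lines: lxrij ppjs wdsyb vbx jirjo txq txn xlqqh tueoi ulnxk
Hunk 2: at line 5 remove [txn] add [xaao,safsq] -> 11 lines: lxrij ppjs wdsyb vbx jirjo txq xaao safsq xlqqh tueoi ulnxk
Hunk 3: at line 5 remove [xaao] add [ezvip,oen] -> 12 lines: lxrij ppjs wdsyb vbx jirjo txq ezvip oen safsq xlqqh tueoi ulnxk
Hunk 4: at line 4 remove [jirjo,txq] add [tab,mnlh] -> 12 lines: lxrij ppjs wdsyb vbx tab mnlh ezvip oen safsq xlqqh tueoi ulnxk
Final line count: 12

Answer: 12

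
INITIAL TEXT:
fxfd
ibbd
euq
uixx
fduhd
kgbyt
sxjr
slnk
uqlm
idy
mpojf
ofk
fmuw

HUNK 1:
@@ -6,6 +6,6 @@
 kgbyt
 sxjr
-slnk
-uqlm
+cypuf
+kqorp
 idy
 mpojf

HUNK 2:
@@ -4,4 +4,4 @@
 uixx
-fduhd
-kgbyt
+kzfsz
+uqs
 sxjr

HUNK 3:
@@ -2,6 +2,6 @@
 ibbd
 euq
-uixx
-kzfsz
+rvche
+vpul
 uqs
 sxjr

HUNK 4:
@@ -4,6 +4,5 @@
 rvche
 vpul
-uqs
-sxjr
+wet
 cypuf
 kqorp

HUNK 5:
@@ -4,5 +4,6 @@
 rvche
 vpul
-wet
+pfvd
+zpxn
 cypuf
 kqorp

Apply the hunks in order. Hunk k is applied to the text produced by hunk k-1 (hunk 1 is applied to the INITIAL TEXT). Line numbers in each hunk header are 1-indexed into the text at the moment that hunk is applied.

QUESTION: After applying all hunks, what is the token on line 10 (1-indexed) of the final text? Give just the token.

Hunk 1: at line 6 remove [slnk,uqlm] add [cypuf,kqorp] -> 13 lines: fxfd ibbd euq uixx fduhd kgbyt sxjr cypuf kqorp idy mpojf ofk fmuw
Hunk 2: at line 4 remove [fduhd,kgbyt] add [kzfsz,uqs] -> 13 lines: fxfd ibbd euq uixx kzfsz uqs sxjr cypuf kqorp idy mpojf ofk fmuw
Hunk 3: at line 2 remove [uixx,kzfsz] add [rvche,vpul] -> 13 lines: fxfd ibbd euq rvche vpul uqs sxjr cypuf kqorp idy mpojf ofk fmuw
Hunk 4: at line 4 remove [uqs,sxjr] add [wet] -> 12 lines: fxfd ibbd euq rvche vpul wet cypuf kqorp idy mpojf ofk fmuw
Hunk 5: at line 4 remove [wet] add [pfvd,zpxn] -> 13 lines: fxfd ibbd euq rvche vpul pfvd zpxn cypuf kqorp idy mpojf ofk fmuw
Final line 10: idy

Answer: idy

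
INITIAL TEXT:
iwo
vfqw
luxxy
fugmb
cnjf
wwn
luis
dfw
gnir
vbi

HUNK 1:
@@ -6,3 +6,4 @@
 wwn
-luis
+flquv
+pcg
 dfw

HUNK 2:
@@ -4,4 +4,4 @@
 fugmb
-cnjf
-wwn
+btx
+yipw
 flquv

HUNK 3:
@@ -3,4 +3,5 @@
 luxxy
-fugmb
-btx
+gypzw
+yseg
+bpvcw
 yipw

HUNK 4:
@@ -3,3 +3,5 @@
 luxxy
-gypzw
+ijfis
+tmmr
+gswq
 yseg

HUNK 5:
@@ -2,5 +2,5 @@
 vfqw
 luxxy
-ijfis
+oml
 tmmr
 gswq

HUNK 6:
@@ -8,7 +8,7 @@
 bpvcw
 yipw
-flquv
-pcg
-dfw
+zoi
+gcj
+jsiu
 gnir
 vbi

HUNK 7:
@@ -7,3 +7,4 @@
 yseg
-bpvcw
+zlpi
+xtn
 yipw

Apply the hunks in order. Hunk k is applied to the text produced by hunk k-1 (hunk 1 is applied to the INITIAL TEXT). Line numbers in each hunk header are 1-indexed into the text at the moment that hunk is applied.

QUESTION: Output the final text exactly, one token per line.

Hunk 1: at line 6 remove [luis] add [flquv,pcg] -> 11 lines: iwo vfqw luxxy fugmb cnjf wwn flquv pcg dfw gnir vbi
Hunk 2: at line 4 remove [cnjf,wwn] add [btx,yipw] -> 11 lines: iwo vfqw luxxy fugmb btx yipw flquv pcg dfw gnir vbi
Hunk 3: at line 3 remove [fugmb,btx] add [gypzw,yseg,bpvcw] -> 12 lines: iwo vfqw luxxy gypzw yseg bpvcw yipw flquv pcg dfw gnir vbi
Hunk 4: at line 3 remove [gypzw] add [ijfis,tmmr,gswq] -> 14 lines: iwo vfqw luxxy ijfis tmmr gswq yseg bpvcw yipw flquv pcg dfw gnir vbi
Hunk 5: at line 2 remove [ijfis] add [oml] -> 14 lines: iwo vfqw luxxy oml tmmr gswq yseg bpvcw yipw flquv pcg dfw gnir vbi
Hunk 6: at line 8 remove [flquv,pcg,dfw] add [zoi,gcj,jsiu] -> 14 lines: iwo vfqw luxxy oml tmmr gswq yseg bpvcw yipw zoi gcj jsiu gnir vbi
Hunk 7: at line 7 remove [bpvcw] add [zlpi,xtn] -> 15 lines: iwo vfqw luxxy oml tmmr gswq yseg zlpi xtn yipw zoi gcj jsiu gnir vbi

Answer: iwo
vfqw
luxxy
oml
tmmr
gswq
yseg
zlpi
xtn
yipw
zoi
gcj
jsiu
gnir
vbi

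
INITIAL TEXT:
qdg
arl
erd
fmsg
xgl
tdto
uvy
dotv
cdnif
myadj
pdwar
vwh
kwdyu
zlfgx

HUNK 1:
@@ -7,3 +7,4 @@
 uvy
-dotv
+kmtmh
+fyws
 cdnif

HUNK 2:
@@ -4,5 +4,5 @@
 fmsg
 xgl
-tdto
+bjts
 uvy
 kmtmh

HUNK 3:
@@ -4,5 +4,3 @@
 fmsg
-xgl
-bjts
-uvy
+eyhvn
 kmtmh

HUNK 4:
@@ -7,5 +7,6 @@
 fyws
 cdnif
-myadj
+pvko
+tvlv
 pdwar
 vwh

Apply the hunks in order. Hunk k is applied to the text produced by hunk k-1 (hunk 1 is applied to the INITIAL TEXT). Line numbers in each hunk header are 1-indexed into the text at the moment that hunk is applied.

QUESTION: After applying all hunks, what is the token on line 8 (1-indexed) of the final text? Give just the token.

Answer: cdnif

Derivation:
Hunk 1: at line 7 remove [dotv] add [kmtmh,fyws] -> 15 lines: qdg arl erd fmsg xgl tdto uvy kmtmh fyws cdnif myadj pdwar vwh kwdyu zlfgx
Hunk 2: at line 4 remove [tdto] add [bjts] -> 15 lines: qdg arl erd fmsg xgl bjts uvy kmtmh fyws cdnif myadj pdwar vwh kwdyu zlfgx
Hunk 3: at line 4 remove [xgl,bjts,uvy] add [eyhvn] -> 13 lines: qdg arl erd fmsg eyhvn kmtmh fyws cdnif myadj pdwar vwh kwdyu zlfgx
Hunk 4: at line 7 remove [myadj] add [pvko,tvlv] -> 14 lines: qdg arl erd fmsg eyhvn kmtmh fyws cdnif pvko tvlv pdwar vwh kwdyu zlfgx
Final line 8: cdnif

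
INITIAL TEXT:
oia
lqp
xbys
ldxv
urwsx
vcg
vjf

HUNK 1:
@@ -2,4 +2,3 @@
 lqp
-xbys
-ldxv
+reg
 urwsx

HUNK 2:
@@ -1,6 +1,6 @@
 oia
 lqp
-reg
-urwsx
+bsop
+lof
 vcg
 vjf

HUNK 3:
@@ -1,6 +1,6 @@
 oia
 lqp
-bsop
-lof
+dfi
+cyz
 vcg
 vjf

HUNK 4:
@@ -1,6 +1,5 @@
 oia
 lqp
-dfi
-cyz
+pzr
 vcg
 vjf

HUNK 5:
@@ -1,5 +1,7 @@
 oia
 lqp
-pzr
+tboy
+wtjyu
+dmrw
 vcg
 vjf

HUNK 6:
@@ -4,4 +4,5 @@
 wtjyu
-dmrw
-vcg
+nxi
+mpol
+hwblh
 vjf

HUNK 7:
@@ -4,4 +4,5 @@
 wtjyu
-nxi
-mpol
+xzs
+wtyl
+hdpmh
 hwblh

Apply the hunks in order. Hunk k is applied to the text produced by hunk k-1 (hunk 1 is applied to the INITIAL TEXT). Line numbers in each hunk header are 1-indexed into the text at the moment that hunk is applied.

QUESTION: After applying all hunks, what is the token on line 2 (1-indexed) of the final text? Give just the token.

Hunk 1: at line 2 remove [xbys,ldxv] add [reg] -> 6 lines: oia lqp reg urwsx vcg vjf
Hunk 2: at line 1 remove [reg,urwsx] add [bsop,lof] -> 6 lines: oia lqp bsop lof vcg vjf
Hunk 3: at line 1 remove [bsop,lof] add [dfi,cyz] -> 6 lines: oia lqp dfi cyz vcg vjf
Hunk 4: at line 1 remove [dfi,cyz] add [pzr] -> 5 lines: oia lqp pzr vcg vjf
Hunk 5: at line 1 remove [pzr] add [tboy,wtjyu,dmrw] -> 7 lines: oia lqp tboy wtjyu dmrw vcg vjf
Hunk 6: at line 4 remove [dmrw,vcg] add [nxi,mpol,hwblh] -> 8 lines: oia lqp tboy wtjyu nxi mpol hwblh vjf
Hunk 7: at line 4 remove [nxi,mpol] add [xzs,wtyl,hdpmh] -> 9 lines: oia lqp tboy wtjyu xzs wtyl hdpmh hwblh vjf
Final line 2: lqp

Answer: lqp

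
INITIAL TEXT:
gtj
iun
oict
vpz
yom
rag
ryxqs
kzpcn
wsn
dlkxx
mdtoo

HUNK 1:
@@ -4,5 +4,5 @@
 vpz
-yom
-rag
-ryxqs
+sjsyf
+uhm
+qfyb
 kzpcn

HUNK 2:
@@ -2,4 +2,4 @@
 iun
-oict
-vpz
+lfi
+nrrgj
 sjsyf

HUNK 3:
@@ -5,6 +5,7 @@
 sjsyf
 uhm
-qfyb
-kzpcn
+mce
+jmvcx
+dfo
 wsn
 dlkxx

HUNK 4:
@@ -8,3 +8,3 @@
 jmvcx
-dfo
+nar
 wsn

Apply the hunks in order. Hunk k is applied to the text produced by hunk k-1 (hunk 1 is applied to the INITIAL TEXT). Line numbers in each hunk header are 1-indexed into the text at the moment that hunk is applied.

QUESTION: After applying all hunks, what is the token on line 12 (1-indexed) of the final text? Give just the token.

Hunk 1: at line 4 remove [yom,rag,ryxqs] add [sjsyf,uhm,qfyb] -> 11 lines: gtj iun oict vpz sjsyf uhm qfyb kzpcn wsn dlkxx mdtoo
Hunk 2: at line 2 remove [oict,vpz] add [lfi,nrrgj] -> 11 lines: gtj iun lfi nrrgj sjsyf uhm qfyb kzpcn wsn dlkxx mdtoo
Hunk 3: at line 5 remove [qfyb,kzpcn] add [mce,jmvcx,dfo] -> 12 lines: gtj iun lfi nrrgj sjsyf uhm mce jmvcx dfo wsn dlkxx mdtoo
Hunk 4: at line 8 remove [dfo] add [nar] -> 12 lines: gtj iun lfi nrrgj sjsyf uhm mce jmvcx nar wsn dlkxx mdtoo
Final line 12: mdtoo

Answer: mdtoo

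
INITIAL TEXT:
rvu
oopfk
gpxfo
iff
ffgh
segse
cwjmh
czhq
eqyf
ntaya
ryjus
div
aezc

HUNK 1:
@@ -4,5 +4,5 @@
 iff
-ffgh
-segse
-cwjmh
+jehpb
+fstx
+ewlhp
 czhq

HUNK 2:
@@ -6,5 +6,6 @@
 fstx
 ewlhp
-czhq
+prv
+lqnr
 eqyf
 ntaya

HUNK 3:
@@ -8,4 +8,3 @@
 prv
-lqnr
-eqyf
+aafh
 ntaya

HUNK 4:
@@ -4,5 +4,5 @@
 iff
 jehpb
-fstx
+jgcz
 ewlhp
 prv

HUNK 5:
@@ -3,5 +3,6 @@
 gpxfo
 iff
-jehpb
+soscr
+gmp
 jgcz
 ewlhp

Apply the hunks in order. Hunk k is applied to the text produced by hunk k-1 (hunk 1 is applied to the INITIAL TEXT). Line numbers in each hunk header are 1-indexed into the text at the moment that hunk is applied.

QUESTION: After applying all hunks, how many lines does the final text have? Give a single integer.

Answer: 14

Derivation:
Hunk 1: at line 4 remove [ffgh,segse,cwjmh] add [jehpb,fstx,ewlhp] -> 13 lines: rvu oopfk gpxfo iff jehpb fstx ewlhp czhq eqyf ntaya ryjus div aezc
Hunk 2: at line 6 remove [czhq] add [prv,lqnr] -> 14 lines: rvu oopfk gpxfo iff jehpb fstx ewlhp prv lqnr eqyf ntaya ryjus div aezc
Hunk 3: at line 8 remove [lqnr,eqyf] add [aafh] -> 13 lines: rvu oopfk gpxfo iff jehpb fstx ewlhp prv aafh ntaya ryjus div aezc
Hunk 4: at line 4 remove [fstx] add [jgcz] -> 13 lines: rvu oopfk gpxfo iff jehpb jgcz ewlhp prv aafh ntaya ryjus div aezc
Hunk 5: at line 3 remove [jehpb] add [soscr,gmp] -> 14 lines: rvu oopfk gpxfo iff soscr gmp jgcz ewlhp prv aafh ntaya ryjus div aezc
Final line count: 14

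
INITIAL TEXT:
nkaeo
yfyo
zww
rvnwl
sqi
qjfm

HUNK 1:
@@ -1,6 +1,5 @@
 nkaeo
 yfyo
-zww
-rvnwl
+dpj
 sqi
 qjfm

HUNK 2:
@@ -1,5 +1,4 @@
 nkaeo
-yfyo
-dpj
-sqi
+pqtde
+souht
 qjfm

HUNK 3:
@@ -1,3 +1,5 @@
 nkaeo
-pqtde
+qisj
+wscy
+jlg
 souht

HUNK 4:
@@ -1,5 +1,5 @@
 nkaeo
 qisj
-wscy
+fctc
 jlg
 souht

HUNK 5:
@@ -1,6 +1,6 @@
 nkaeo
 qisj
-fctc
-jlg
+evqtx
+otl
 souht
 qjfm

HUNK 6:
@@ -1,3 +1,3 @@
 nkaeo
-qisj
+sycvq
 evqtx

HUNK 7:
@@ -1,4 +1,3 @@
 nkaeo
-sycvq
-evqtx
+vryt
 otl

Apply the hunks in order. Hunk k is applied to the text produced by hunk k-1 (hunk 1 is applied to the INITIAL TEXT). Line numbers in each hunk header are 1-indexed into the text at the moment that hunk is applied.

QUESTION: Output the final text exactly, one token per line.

Answer: nkaeo
vryt
otl
souht
qjfm

Derivation:
Hunk 1: at line 1 remove [zww,rvnwl] add [dpj] -> 5 lines: nkaeo yfyo dpj sqi qjfm
Hunk 2: at line 1 remove [yfyo,dpj,sqi] add [pqtde,souht] -> 4 lines: nkaeo pqtde souht qjfm
Hunk 3: at line 1 remove [pqtde] add [qisj,wscy,jlg] -> 6 lines: nkaeo qisj wscy jlg souht qjfm
Hunk 4: at line 1 remove [wscy] add [fctc] -> 6 lines: nkaeo qisj fctc jlg souht qjfm
Hunk 5: at line 1 remove [fctc,jlg] add [evqtx,otl] -> 6 lines: nkaeo qisj evqtx otl souht qjfm
Hunk 6: at line 1 remove [qisj] add [sycvq] -> 6 lines: nkaeo sycvq evqtx otl souht qjfm
Hunk 7: at line 1 remove [sycvq,evqtx] add [vryt] -> 5 lines: nkaeo vryt otl souht qjfm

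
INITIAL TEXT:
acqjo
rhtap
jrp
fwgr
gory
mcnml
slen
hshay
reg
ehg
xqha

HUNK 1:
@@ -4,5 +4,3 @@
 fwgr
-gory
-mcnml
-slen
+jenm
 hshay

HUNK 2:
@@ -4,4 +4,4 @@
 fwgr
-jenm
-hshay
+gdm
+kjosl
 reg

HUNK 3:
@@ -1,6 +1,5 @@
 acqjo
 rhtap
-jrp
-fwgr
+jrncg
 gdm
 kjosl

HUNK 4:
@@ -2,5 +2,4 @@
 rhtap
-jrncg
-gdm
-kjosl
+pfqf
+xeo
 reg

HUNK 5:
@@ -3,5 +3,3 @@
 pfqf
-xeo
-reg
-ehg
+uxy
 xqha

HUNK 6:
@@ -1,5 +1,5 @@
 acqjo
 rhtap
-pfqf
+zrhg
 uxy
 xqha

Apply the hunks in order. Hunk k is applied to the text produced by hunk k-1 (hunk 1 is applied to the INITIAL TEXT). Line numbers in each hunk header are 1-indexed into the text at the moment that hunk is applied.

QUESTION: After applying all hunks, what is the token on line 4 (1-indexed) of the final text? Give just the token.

Hunk 1: at line 4 remove [gory,mcnml,slen] add [jenm] -> 9 lines: acqjo rhtap jrp fwgr jenm hshay reg ehg xqha
Hunk 2: at line 4 remove [jenm,hshay] add [gdm,kjosl] -> 9 lines: acqjo rhtap jrp fwgr gdm kjosl reg ehg xqha
Hunk 3: at line 1 remove [jrp,fwgr] add [jrncg] -> 8 lines: acqjo rhtap jrncg gdm kjosl reg ehg xqha
Hunk 4: at line 2 remove [jrncg,gdm,kjosl] add [pfqf,xeo] -> 7 lines: acqjo rhtap pfqf xeo reg ehg xqha
Hunk 5: at line 3 remove [xeo,reg,ehg] add [uxy] -> 5 lines: acqjo rhtap pfqf uxy xqha
Hunk 6: at line 1 remove [pfqf] add [zrhg] -> 5 lines: acqjo rhtap zrhg uxy xqha
Final line 4: uxy

Answer: uxy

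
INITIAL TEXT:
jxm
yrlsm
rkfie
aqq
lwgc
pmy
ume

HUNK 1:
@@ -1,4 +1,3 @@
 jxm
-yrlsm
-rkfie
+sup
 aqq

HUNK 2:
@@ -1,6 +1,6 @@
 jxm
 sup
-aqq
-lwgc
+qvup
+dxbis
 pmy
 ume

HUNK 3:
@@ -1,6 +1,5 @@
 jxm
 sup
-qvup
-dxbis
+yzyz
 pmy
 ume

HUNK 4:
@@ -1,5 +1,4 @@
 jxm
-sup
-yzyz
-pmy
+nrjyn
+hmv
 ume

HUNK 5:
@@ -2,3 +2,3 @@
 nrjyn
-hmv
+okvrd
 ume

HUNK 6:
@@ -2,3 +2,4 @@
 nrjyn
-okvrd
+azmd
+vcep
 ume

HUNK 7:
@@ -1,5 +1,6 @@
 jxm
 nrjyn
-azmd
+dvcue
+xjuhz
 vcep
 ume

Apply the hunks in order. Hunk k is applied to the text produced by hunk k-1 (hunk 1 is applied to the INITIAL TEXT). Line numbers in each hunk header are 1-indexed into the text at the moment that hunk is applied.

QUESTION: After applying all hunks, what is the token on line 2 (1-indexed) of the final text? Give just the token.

Answer: nrjyn

Derivation:
Hunk 1: at line 1 remove [yrlsm,rkfie] add [sup] -> 6 lines: jxm sup aqq lwgc pmy ume
Hunk 2: at line 1 remove [aqq,lwgc] add [qvup,dxbis] -> 6 lines: jxm sup qvup dxbis pmy ume
Hunk 3: at line 1 remove [qvup,dxbis] add [yzyz] -> 5 lines: jxm sup yzyz pmy ume
Hunk 4: at line 1 remove [sup,yzyz,pmy] add [nrjyn,hmv] -> 4 lines: jxm nrjyn hmv ume
Hunk 5: at line 2 remove [hmv] add [okvrd] -> 4 lines: jxm nrjyn okvrd ume
Hunk 6: at line 2 remove [okvrd] add [azmd,vcep] -> 5 lines: jxm nrjyn azmd vcep ume
Hunk 7: at line 1 remove [azmd] add [dvcue,xjuhz] -> 6 lines: jxm nrjyn dvcue xjuhz vcep ume
Final line 2: nrjyn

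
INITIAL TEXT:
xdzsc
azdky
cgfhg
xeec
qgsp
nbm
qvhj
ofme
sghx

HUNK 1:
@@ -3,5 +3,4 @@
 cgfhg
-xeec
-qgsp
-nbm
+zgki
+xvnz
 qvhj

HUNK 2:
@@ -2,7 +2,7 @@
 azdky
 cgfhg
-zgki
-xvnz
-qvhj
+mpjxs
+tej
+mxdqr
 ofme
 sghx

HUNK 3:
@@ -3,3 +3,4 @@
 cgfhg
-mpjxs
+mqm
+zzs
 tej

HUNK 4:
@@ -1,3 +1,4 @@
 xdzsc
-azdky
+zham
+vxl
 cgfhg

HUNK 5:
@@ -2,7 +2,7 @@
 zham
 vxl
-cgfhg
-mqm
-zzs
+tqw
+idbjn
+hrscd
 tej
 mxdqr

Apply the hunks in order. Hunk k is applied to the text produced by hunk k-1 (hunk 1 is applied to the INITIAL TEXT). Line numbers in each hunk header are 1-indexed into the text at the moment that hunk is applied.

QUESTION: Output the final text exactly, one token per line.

Hunk 1: at line 3 remove [xeec,qgsp,nbm] add [zgki,xvnz] -> 8 lines: xdzsc azdky cgfhg zgki xvnz qvhj ofme sghx
Hunk 2: at line 2 remove [zgki,xvnz,qvhj] add [mpjxs,tej,mxdqr] -> 8 lines: xdzsc azdky cgfhg mpjxs tej mxdqr ofme sghx
Hunk 3: at line 3 remove [mpjxs] add [mqm,zzs] -> 9 lines: xdzsc azdky cgfhg mqm zzs tej mxdqr ofme sghx
Hunk 4: at line 1 remove [azdky] add [zham,vxl] -> 10 lines: xdzsc zham vxl cgfhg mqm zzs tej mxdqr ofme sghx
Hunk 5: at line 2 remove [cgfhg,mqm,zzs] add [tqw,idbjn,hrscd] -> 10 lines: xdzsc zham vxl tqw idbjn hrscd tej mxdqr ofme sghx

Answer: xdzsc
zham
vxl
tqw
idbjn
hrscd
tej
mxdqr
ofme
sghx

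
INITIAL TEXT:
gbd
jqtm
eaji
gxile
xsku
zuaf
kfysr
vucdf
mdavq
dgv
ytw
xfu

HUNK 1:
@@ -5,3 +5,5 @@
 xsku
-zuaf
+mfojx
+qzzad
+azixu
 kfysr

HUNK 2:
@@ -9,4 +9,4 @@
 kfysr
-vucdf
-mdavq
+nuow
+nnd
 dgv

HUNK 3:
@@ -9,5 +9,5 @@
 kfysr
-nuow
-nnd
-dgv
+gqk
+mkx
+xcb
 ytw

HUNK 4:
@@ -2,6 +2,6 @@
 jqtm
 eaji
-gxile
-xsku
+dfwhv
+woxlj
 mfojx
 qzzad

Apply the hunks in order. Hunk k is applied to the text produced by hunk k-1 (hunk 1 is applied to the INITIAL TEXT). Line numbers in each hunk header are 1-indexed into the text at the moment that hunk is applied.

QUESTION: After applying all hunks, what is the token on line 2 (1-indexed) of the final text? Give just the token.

Answer: jqtm

Derivation:
Hunk 1: at line 5 remove [zuaf] add [mfojx,qzzad,azixu] -> 14 lines: gbd jqtm eaji gxile xsku mfojx qzzad azixu kfysr vucdf mdavq dgv ytw xfu
Hunk 2: at line 9 remove [vucdf,mdavq] add [nuow,nnd] -> 14 lines: gbd jqtm eaji gxile xsku mfojx qzzad azixu kfysr nuow nnd dgv ytw xfu
Hunk 3: at line 9 remove [nuow,nnd,dgv] add [gqk,mkx,xcb] -> 14 lines: gbd jqtm eaji gxile xsku mfojx qzzad azixu kfysr gqk mkx xcb ytw xfu
Hunk 4: at line 2 remove [gxile,xsku] add [dfwhv,woxlj] -> 14 lines: gbd jqtm eaji dfwhv woxlj mfojx qzzad azixu kfysr gqk mkx xcb ytw xfu
Final line 2: jqtm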